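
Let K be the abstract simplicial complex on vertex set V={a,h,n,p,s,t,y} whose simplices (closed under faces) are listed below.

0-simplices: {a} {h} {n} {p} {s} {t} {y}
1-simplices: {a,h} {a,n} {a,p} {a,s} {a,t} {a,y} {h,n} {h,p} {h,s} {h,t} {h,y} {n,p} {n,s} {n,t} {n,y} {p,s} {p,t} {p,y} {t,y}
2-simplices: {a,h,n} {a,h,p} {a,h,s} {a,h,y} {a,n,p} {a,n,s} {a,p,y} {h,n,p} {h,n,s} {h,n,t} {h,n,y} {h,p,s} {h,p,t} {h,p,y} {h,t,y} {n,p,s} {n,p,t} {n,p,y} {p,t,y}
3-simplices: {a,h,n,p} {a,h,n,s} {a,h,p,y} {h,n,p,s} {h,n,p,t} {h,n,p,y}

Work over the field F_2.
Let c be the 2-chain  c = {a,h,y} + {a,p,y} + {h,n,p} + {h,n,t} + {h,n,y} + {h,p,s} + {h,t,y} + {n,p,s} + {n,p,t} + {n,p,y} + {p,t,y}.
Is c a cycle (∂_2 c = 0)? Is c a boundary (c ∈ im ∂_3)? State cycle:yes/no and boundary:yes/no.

cycle:no boundary:no

n_0=7 n_1=19 n_2=19 n_3=6  [Z2]
∂1: piv[ah,an,ap,as,at,ay] rk=6  ker:hn,hp,hs,ht,hy,np,ns,nt,ny,ps,pt,py,ty
∂2: piv[ahn,ahp,ahs,ahy,anp,ans,apy,hnt,hny,hps,hpt,hty] rk=12  ker:hnp,hns,hpy,nps,npt,npy,pty
∂3: piv[ahnp,ahns,ahpy,hnps,hnpt,hnpy] rk=6
∂2c = {a,h} + {a,p} + {h,n} + {h,s} + {h,y} + {n,s} + {p,y}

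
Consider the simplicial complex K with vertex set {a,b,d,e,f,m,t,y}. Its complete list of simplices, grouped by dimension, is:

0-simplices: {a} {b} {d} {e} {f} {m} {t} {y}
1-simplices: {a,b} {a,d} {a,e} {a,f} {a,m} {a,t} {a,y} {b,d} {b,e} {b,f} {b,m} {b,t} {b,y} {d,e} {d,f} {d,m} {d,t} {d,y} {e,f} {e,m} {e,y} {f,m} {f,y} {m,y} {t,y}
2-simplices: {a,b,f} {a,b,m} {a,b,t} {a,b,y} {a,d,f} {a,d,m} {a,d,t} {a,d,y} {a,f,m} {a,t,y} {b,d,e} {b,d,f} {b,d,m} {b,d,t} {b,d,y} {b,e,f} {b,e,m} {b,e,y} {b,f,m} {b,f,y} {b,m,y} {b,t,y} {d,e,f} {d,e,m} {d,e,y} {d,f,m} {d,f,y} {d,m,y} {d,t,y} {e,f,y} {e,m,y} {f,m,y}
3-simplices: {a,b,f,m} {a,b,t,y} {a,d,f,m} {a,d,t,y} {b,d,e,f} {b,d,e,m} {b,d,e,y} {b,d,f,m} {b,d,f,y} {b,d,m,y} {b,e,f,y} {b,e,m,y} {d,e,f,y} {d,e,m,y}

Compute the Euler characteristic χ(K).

χ(K)=1

n_0=8 n_1=25 n_2=32 n_3=14
χ=+8−25+32−14=1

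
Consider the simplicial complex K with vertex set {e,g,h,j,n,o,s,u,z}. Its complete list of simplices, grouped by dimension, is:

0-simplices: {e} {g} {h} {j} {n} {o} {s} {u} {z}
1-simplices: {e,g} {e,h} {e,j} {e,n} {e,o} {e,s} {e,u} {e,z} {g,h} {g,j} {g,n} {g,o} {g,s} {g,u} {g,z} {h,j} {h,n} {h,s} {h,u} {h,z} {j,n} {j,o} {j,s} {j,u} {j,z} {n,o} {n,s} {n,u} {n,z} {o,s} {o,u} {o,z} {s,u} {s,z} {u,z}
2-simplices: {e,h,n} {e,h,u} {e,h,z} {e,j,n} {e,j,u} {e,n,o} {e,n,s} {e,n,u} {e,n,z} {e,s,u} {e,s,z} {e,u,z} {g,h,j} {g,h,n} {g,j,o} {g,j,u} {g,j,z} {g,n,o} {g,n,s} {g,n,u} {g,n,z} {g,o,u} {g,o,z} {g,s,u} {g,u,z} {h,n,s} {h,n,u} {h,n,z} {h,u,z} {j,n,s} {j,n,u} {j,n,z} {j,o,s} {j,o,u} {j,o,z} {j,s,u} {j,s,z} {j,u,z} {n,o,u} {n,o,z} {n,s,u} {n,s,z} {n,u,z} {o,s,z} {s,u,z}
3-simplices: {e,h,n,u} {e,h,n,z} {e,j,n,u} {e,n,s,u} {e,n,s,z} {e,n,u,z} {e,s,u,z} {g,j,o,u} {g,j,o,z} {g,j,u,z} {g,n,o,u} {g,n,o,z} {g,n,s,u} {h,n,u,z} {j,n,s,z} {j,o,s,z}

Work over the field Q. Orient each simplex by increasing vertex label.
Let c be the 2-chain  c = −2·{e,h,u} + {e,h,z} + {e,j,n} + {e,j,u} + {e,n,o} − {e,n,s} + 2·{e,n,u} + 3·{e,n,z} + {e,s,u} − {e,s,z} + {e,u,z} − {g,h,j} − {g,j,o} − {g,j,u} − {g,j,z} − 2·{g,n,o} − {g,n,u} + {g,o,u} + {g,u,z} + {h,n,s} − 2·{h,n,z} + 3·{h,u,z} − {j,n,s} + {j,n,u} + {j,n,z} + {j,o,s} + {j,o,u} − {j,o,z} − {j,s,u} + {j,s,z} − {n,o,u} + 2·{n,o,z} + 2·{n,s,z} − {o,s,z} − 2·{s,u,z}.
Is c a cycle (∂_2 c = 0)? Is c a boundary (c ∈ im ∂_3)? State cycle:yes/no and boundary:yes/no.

n_0=9 n_1=35 n_2=45 n_3=16  [Q]
∂1: piv[eg,eh,ej,en,eo,es,eu,ez] rk=8  ker:gh,gj,gn,go,gs,gu,gz,hj,hn,hs,hu,hz,jn,jo,js,ju,jz,no,ns,nu,nz,os,ou,oz,su,sz,uz
∂2: piv[ehn,ehu,ehz,ejn,eju,eno,ens,enu,enz,esu,esz,euz,ghj,ghn,gjo,gju,gjz,gno,gns,gnu,gnz,gou,goz,hns,jns,jos] rk=26  ker:gsu,guz,hnu,hnz,huz,jnu,jnz,jou,joz,jsu,jsz,juz,nou,noz,nsu,nsz,nuz,osz,suz
∂3: piv[ehnu,ehnz,ejnu,ensu,ensz,enuz,esuz,gjou,gjoz,gjuz,gnou,gnoz,gnsu,hnuz,jnsz,josz] rk=16
∂2c = −{e,h} + 2·{e,j} + 4·{e,n} − {e,o} + {e,s} − {e,u} − 4·{e,z} − {g,h} − 2·{g,j} − 3·{g,n} + 4·{g,o} + 2·{g,u} − {h,j} − {h,n} − {h,s} + {h,u} + 2·{j,n} − {j,u} − 2·{j,z} + {n,s} + 3·{n,u} − 2·{n,z} + {o,u} + 2·{o,z} − 2·{s,u} + 3·{s,z} + 3·{u,z}

cycle:no boundary:no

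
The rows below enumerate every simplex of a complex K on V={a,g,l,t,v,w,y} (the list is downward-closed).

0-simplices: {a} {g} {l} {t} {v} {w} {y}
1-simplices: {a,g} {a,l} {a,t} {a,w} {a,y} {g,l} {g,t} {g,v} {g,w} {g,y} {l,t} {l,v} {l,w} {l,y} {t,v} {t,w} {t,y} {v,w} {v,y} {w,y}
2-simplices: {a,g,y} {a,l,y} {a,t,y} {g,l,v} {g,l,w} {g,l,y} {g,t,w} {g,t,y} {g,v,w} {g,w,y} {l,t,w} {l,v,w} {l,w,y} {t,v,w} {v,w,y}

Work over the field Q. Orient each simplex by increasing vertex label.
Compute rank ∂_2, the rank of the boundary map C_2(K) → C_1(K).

n_0=7 n_1=20 n_2=15  [Q]
∂1: piv[ag,al,at,aw,ay,gv] rk=6  ker:gl,gt,gw,gy,lt,lv,lw,ly,tv,tw,ty,vw,vy,wy
∂2: piv[agy,aly,aty,glv,glw,gly,gtw,gty,gvw,gwy,ltw,tvw,vwy] rk=13  ker:lvw,lwy
rk∂_2=13

rank∂_2=13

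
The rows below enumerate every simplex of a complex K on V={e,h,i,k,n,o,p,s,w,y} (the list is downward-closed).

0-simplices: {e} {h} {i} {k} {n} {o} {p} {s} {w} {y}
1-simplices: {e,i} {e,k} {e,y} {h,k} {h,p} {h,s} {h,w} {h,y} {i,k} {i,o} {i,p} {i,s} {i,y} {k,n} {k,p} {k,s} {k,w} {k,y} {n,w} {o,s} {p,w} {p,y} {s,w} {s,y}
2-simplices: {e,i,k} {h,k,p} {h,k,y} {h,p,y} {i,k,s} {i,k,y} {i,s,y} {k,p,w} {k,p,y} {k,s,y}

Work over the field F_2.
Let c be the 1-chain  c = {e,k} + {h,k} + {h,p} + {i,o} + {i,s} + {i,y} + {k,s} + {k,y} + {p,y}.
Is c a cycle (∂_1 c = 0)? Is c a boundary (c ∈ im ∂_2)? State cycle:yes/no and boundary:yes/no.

cycle:no boundary:no

n_0=10 n_1=24 n_2=10  [Z2]
∂1: piv[ei,ek,ey,hk,hp,hs,hw,io,kn] rk=9  ker:hy,ik,ip,is,iy,kp,ks,kw,ky,nw,os,pw,py,sw,sy
∂2: piv[eik,hkp,hky,hpy,iks,iky,isy,kpw] rk=8  ker:kpy,ksy
∂1c = {e} + {i} + {o} + {y}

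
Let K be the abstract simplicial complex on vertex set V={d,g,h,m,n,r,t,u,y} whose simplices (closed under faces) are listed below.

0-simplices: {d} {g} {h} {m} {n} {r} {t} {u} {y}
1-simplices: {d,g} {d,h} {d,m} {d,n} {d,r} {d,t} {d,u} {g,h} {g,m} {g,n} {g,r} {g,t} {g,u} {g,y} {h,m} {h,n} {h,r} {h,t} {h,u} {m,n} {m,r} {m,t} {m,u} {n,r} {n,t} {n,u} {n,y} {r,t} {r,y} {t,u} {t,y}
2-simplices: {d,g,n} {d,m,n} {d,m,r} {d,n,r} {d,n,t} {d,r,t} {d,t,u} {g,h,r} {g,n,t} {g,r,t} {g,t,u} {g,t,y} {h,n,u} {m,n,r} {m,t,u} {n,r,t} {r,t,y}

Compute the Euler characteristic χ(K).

χ(K)=-5

n_0=9 n_1=31 n_2=17
χ=+9−31+17=-5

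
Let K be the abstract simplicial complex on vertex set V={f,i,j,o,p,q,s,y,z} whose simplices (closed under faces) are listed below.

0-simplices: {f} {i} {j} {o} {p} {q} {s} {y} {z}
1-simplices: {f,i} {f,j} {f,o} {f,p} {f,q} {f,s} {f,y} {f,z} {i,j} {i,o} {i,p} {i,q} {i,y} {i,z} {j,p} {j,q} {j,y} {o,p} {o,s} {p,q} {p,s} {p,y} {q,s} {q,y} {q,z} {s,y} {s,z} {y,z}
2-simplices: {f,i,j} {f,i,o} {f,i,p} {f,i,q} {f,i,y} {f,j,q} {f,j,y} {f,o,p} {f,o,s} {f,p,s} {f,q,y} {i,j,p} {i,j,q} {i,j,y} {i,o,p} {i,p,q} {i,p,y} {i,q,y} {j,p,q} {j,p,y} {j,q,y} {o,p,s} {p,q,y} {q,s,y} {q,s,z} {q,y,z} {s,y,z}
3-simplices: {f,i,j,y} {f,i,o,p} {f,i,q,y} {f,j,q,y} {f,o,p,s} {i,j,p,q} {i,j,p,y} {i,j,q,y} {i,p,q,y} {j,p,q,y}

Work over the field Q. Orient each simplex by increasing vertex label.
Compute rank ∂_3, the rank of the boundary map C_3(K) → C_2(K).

rank∂_3=9

n_0=9 n_1=28 n_2=27 n_3=10  [Q]
∂1: piv[fi,fj,fo,fp,fq,fs,fy,fz] rk=8  ker:ij,io,ip,iq,iy,iz,jp,jq,jy,op,os,pq,ps,py,qs,qy,qz,sy,sz,yz
∂2: piv[fij,fio,fip,fiq,fiy,fjq,fjy,fop,fos,fps,fqy,ijp,ipq,ipy,qsy,qsz,qyz] rk=17  ker:ijq,ijy,iop,iqy,jpq,jpy,jqy,ops,pqy,syz
∂3: piv[fijy,fiop,fiqy,fjqy,fops,ijpq,ijpy,ijqy,ipqy] rk=9  ker:jpqy
rk∂_3=9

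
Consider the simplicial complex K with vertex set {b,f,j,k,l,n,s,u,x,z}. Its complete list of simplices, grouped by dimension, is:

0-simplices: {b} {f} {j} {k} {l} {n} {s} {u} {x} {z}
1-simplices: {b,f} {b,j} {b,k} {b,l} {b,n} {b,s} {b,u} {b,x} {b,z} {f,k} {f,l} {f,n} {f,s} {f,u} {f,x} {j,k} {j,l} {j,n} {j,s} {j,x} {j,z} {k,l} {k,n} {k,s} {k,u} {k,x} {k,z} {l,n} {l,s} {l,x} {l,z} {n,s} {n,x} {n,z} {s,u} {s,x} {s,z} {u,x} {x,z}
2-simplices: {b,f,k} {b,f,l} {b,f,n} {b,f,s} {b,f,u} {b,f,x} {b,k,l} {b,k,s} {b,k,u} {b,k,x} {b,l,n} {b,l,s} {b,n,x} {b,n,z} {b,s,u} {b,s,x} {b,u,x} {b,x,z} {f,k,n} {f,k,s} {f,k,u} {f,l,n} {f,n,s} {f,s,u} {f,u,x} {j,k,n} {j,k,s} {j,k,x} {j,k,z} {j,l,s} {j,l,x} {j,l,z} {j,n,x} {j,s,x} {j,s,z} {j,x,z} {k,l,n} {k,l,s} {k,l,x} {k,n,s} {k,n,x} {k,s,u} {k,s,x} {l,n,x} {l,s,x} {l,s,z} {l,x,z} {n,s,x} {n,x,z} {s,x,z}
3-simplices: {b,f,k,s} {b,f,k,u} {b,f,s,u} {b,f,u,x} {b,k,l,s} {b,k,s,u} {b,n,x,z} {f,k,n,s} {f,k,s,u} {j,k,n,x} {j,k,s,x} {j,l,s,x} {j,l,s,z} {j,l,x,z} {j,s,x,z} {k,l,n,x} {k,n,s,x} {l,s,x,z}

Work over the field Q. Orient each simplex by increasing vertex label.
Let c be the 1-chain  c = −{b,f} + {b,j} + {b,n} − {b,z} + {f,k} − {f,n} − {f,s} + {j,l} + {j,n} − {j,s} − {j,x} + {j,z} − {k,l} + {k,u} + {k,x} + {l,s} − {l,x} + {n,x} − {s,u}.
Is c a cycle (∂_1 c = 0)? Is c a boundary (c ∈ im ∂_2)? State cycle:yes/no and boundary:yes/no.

n_0=10 n_1=39 n_2=50 n_3=18  [Q]
∂1: piv[bf,bj,bk,bl,bn,bs,bu,bx,bz] rk=9  ker:fk,fl,fn,fs,fu,fx,jk,jl,jn,js,jx,jz,kl,kn,ks,ku,kx,kz,ln,ls,lx,lz,ns,nx,nz,su,sx,sz,ux,xz
∂2: piv[bfk,bfl,bfn,bfs,bfu,bfx,bkl,bks,bku,bkx,bln,bls,bnx,bnz,bsu,bsx,bux,bxz,fkn,fns,jkn,jks,jkx,jkz,jls,jlx,jlz,jsz,jxz] rk=29  ker:fks,fku,fln,fsu,fux,jnx,jsx,kln,kls,klx,kns,knx,ksu,ksx,lnx,lsx,lsz,lxz,nsx,nxz,sxz
∂3: piv[bfks,bfku,bfsu,bfux,bkls,bksu,bnxz,fkns,jknx,jksx,jlsx,jlsz,jlxz,jsxz,klnx,knsx] rk=16  ker:fksu,lsxz
∂1c = 0
c vs im∂2: residual ≠ 0 ⇒ not boundary

cycle:yes boundary:no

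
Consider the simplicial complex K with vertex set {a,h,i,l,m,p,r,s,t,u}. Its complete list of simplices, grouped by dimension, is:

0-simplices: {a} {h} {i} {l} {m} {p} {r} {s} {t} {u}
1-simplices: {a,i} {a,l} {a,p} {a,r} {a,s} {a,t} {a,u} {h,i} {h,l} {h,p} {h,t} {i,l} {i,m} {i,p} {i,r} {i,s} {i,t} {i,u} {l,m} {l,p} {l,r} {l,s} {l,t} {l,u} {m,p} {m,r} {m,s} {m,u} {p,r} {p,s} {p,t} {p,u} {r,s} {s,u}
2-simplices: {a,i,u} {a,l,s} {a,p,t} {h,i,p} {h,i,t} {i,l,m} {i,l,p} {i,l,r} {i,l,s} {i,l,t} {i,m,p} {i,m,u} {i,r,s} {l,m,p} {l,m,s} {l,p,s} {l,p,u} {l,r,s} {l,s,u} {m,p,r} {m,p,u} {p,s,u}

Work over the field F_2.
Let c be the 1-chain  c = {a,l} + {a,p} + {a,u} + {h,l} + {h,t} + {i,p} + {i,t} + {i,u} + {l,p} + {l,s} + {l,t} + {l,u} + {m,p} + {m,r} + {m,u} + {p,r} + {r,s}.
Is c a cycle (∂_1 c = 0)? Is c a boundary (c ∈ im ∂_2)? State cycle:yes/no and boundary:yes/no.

cycle:no boundary:no

n_0=10 n_1=34 n_2=22  [Z2]
∂1: piv[ai,al,ap,ar,as,at,au,hi,im] rk=9  ker:hl,hp,ht,il,ip,ir,is,it,iu,lm,lp,lr,ls,lt,lu,mp,mr,ms,mu,pr,ps,pt,pu,rs,su
∂2: piv[aiu,als,apt,hip,hit,ilm,ilp,ilr,ils,ilt,imp,imu,irs,lms,lps,lpu,lsu,mpr,mpu] rk=19  ker:lmp,lrs,psu
∂1c = {a} + {i} + {m} + {p} + {r} + {t}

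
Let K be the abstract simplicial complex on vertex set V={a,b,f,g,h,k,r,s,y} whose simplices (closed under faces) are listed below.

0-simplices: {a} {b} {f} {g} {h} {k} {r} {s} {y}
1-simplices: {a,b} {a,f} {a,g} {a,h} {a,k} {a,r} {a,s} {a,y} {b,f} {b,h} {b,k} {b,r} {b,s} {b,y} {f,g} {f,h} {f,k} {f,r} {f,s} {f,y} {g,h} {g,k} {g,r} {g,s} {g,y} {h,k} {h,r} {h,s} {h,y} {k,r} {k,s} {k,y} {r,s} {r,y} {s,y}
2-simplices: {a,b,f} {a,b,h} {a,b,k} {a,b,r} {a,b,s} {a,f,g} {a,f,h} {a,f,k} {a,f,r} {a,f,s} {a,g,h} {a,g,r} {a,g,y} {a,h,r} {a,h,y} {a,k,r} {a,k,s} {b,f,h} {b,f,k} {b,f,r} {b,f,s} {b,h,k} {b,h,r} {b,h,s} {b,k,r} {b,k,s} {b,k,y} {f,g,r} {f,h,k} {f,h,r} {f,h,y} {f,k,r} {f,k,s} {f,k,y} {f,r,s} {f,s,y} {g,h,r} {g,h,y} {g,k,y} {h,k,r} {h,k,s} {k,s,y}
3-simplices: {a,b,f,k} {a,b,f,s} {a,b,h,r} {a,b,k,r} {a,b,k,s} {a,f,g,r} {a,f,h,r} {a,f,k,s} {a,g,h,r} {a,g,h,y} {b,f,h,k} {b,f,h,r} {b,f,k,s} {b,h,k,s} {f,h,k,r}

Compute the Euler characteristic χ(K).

χ(K)=1

n_0=9 n_1=35 n_2=42 n_3=15
χ=+9−35+42−15=1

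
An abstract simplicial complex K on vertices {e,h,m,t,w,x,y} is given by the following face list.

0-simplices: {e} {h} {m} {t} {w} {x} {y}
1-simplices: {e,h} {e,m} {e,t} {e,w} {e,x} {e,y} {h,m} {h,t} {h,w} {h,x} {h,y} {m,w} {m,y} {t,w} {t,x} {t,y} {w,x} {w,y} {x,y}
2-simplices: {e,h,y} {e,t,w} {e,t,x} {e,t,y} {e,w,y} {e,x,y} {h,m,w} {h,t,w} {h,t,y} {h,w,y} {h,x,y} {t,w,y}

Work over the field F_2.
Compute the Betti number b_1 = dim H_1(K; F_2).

b_1=3

n_0=7 n_1=19 n_2=12  [Z2]
∂1: piv[eh,em,et,ew,ex,ey] rk=6  ker:hm,ht,hw,hx,hy,mw,my,tw,tx,ty,wx,wy,xy
∂2: piv[ehy,etw,etx,ety,ewy,exy,hmw,htw,hty,hxy] rk=10  ker:hwy,twy
b_1=(19−6)−10=3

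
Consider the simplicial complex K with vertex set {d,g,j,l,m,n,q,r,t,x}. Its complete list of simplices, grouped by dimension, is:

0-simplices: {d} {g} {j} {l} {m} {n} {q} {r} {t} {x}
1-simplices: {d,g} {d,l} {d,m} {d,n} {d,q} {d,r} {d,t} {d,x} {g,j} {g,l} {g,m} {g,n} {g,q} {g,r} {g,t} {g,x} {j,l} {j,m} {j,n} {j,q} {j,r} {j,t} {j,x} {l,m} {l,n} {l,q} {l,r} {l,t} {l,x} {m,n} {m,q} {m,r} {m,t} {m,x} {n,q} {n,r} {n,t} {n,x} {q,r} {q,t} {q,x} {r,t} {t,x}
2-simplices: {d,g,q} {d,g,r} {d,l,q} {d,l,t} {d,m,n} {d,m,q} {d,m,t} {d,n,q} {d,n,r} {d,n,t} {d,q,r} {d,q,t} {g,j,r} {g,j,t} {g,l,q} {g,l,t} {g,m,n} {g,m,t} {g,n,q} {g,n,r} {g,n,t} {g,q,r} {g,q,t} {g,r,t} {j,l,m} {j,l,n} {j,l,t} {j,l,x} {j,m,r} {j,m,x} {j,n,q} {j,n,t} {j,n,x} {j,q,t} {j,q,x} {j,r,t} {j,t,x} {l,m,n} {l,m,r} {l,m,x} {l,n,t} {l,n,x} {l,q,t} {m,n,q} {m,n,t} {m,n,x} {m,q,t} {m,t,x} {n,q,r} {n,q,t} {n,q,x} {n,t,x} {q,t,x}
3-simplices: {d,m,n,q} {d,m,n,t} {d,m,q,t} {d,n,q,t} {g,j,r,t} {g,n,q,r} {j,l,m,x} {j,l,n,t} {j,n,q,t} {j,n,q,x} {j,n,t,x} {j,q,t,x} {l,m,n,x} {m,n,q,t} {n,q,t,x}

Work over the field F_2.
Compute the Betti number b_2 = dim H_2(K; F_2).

n_0=10 n_1=43 n_2=53 n_3=15  [Z2]
∂1: piv[dg,dl,dm,dn,dq,dr,dt,dx,gj] rk=9  ker:gl,gm,gn,gq,gr,gt,gx,jl,jm,jn,jq,jr,jt,jx,lm,ln,lq,lr,lt,lx,mn,mq,mr,mt,mx,nq,nr,nt,nx,qr,qt,qx,rt,tx
∂2: piv[dgq,dgr,dlq,dlt,dmn,dmq,dmt,dnq,dnr,dnt,dqr,dqt,gjr,gjt,glq,glt,gmn,gmt,grt,jlm,jln,jlt,jlx,jmr,jmx,jnq,jnt,jnx,jqx,jtx,lmn,lmr] rk=32  ker:gnq,gnr,gnt,gqr,gqt,jqt,jrt,lmx,lnt,lnx,lqt,mnq,mnt,mnx,mqt,mtx,nqr,nqt,nqx,ntx,qtx
∂3: piv[dmnq,dmnt,dmqt,dnqt,gjrt,gnqr,jlmx,jlnt,jnqt,jnqx,jntx,jqtx,lmnx] rk=13  ker:mnqt,nqtx
b_2=(53−32)−13=8

b_2=8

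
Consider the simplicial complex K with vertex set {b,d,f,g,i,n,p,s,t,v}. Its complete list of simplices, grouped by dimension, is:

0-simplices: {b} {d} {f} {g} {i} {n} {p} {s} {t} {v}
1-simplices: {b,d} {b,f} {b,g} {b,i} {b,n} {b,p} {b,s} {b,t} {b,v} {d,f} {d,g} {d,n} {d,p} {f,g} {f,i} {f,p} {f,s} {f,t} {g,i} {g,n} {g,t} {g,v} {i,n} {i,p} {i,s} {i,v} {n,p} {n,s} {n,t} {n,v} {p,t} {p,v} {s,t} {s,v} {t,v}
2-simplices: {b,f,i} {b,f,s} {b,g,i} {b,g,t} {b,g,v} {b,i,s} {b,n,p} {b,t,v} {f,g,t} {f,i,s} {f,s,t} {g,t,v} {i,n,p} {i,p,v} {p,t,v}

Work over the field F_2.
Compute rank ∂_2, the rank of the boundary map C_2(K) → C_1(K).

rank∂_2=13

n_0=10 n_1=35 n_2=15  [Z2]
∂1: piv[bd,bf,bg,bi,bn,bp,bs,bt,bv] rk=9  ker:df,dg,dn,dp,fg,fi,fp,fs,ft,gi,gn,gt,gv,in,ip,is,iv,np,ns,nt,nv,pt,pv,st,sv,tv
∂2: piv[bfi,bfs,bgi,bgt,bgv,bis,bnp,btv,fgt,fst,inp,ipv,ptv] rk=13  ker:fis,gtv
rk∂_2=13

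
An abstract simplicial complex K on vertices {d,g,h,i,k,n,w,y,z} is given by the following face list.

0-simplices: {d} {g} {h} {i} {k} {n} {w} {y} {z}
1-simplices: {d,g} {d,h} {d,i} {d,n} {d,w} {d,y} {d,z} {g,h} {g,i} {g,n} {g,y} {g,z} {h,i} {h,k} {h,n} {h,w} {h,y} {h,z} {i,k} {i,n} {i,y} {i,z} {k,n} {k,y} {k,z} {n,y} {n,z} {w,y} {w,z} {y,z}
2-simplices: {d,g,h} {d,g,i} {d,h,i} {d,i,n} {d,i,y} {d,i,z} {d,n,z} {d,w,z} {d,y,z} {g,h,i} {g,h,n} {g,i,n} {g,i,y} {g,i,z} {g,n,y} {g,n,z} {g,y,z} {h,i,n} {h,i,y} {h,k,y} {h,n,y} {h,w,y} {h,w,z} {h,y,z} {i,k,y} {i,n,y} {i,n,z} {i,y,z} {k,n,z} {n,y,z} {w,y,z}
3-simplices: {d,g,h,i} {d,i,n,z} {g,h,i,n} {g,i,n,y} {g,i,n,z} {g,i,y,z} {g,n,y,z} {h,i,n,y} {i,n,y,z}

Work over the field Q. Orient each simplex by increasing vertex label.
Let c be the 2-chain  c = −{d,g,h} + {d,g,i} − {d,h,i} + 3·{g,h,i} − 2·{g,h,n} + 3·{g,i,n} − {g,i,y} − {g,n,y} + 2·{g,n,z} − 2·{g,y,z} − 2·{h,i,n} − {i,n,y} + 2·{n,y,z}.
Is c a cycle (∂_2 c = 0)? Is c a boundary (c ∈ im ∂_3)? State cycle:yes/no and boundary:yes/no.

n_0=9 n_1=30 n_2=31 n_3=9  [Q]
∂1: piv[dg,dh,di,dn,dw,dy,dz,hk] rk=8  ker:gh,gi,gn,gy,gz,hi,hn,hw,hy,hz,ik,in,iy,iz,kn,ky,kz,ny,nz,wy,wz,yz
∂2: piv[dgh,dgi,dhi,din,diy,diz,dnz,dwz,dyz,ghn,gin,giy,giz,gny,hiy,hky,hwy,hwz,hyz,iky,knz] rk=21  ker:ghi,gnz,gyz,hin,hny,iny,inz,iyz,nyz,wyz
∂3: piv[dghi,dinz,ghin,giny,ginz,giyz,gnyz,hiny] rk=8  ker:inyz
∂2c = 0
c vs im∂3: reduces to 0 ⇒ boundary

cycle:yes boundary:yes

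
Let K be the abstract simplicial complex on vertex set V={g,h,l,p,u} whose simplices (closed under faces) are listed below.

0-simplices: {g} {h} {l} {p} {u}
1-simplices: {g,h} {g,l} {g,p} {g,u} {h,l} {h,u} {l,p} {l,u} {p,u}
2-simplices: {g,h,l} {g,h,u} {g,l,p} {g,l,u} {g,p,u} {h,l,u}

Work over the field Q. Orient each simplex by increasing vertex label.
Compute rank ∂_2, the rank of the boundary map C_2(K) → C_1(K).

n_0=5 n_1=9 n_2=6  [Q]
∂1: piv[gh,gl,gp,gu] rk=4  ker:hl,hu,lp,lu,pu
∂2: piv[ghl,ghu,glp,glu,gpu] rk=5  ker:hlu
rk∂_2=5

rank∂_2=5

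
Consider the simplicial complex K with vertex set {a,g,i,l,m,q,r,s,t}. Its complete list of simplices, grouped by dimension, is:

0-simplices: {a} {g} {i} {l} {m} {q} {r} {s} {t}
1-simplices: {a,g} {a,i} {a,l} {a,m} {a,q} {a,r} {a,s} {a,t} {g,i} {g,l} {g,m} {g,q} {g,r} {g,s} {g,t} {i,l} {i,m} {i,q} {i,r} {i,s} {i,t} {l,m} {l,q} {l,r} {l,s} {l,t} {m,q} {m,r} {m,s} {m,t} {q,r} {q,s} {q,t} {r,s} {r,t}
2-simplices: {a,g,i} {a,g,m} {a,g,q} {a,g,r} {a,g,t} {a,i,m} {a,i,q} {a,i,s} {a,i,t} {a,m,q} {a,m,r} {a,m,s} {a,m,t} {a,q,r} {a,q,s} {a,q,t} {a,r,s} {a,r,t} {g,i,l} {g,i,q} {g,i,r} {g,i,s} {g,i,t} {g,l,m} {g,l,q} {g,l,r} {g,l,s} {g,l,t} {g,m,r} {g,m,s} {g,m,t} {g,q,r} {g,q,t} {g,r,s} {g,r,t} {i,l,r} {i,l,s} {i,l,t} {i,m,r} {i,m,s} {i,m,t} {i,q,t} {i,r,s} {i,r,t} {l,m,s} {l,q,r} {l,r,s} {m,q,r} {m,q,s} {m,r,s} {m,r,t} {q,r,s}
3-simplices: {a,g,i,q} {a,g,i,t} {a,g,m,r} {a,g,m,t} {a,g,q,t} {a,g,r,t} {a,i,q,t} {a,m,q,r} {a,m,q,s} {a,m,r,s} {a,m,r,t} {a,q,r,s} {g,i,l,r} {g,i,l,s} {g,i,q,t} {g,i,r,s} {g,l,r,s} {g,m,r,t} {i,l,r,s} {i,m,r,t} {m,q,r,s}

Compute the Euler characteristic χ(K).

n_0=9 n_1=35 n_2=52 n_3=21
χ=+9−35+52−21=5

χ(K)=5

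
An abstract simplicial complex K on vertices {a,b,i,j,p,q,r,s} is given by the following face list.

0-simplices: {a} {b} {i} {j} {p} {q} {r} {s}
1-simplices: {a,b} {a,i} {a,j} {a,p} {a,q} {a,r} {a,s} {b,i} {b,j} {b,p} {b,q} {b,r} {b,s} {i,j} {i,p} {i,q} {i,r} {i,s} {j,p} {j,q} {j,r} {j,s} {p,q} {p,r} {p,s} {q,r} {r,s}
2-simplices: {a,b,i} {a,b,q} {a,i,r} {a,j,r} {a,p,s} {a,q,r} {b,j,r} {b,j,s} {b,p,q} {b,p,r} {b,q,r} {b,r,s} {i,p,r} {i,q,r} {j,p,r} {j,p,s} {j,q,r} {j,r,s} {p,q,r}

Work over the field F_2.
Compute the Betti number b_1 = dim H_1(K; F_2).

n_0=8 n_1=27 n_2=19  [Z2]
∂1: piv[ab,ai,aj,ap,aq,ar,as] rk=7  ker:bi,bj,bp,bq,br,bs,ij,ip,iq,ir,is,jp,jq,jr,js,pq,pr,ps,qr,rs
∂2: piv[abi,abq,air,ajr,aps,aqr,bjr,bjs,bpq,bpr,bqr,brs,ipr,iqr,jpr,jps,jqr] rk=17  ker:jrs,pqr
b_1=(27−7)−17=3

b_1=3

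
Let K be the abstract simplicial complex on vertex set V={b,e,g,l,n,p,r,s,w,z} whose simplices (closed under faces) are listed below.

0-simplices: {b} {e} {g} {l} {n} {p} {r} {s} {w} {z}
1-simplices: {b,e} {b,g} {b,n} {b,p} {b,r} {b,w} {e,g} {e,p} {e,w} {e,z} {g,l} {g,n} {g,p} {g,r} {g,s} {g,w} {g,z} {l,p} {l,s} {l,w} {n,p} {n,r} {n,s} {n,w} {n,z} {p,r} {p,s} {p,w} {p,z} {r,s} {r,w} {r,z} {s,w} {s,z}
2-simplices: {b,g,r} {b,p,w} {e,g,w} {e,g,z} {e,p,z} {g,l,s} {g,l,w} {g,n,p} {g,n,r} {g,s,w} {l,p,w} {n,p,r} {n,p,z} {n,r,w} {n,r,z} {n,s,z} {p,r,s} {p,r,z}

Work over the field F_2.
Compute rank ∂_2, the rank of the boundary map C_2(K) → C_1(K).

rank∂_2=17

n_0=10 n_1=34 n_2=18  [Z2]
∂1: piv[be,bg,bn,bp,br,bw,ez,gl,gs] rk=9  ker:eg,ep,ew,gn,gp,gr,gw,gz,lp,ls,lw,np,nr,ns,nw,nz,pr,ps,pw,pz,rs,rw,rz,sw,sz
∂2: piv[bgr,bpw,egw,egz,epz,gls,glw,gnp,gnr,gsw,lpw,npr,npz,nrw,nrz,nsz,prs] rk=17  ker:prz
rk∂_2=17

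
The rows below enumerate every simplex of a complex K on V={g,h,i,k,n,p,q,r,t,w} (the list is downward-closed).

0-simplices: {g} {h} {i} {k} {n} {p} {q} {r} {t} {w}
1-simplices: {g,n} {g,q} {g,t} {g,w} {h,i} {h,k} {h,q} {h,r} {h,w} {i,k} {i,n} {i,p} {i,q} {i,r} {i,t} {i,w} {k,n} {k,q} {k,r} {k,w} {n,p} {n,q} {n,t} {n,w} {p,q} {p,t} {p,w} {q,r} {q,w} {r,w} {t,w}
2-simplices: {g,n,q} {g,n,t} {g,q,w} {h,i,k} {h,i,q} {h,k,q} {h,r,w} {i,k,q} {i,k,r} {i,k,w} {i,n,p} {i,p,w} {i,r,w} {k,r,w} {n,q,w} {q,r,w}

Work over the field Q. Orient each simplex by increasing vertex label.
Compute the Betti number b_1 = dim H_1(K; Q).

n_0=10 n_1=31 n_2=16  [Q]
∂1: piv[gn,gq,gt,gw,hi,hk,hq,hr,ip] rk=9  ker:hw,ik,in,iq,ir,it,iw,kn,kq,kr,kw,np,nq,nt,nw,pq,pt,pw,qr,qw,rw,tw
∂2: piv[gnq,gnt,gqw,hik,hiq,hkq,hrw,ikr,ikw,inp,ipw,irw,nqw,qrw] rk=14  ker:ikq,krw
b_1=(31−9)−14=8

b_1=8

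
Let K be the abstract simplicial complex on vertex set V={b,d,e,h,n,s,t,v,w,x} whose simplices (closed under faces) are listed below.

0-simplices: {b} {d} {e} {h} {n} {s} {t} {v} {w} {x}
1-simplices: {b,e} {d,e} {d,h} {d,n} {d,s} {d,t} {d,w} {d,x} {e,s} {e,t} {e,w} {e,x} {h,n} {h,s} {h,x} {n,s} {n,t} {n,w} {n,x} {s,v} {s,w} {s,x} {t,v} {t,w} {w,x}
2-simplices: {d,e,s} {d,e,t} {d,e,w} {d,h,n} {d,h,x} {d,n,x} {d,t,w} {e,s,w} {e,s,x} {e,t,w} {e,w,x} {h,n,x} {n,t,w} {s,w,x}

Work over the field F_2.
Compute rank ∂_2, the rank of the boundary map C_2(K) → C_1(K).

rank∂_2=11

n_0=10 n_1=25 n_2=14  [Z2]
∂1: piv[be,de,dh,dn,ds,dt,dw,dx,sv] rk=9  ker:es,et,ew,ex,hn,hs,hx,ns,nt,nw,nx,sw,sx,tv,tw,wx
∂2: piv[des,det,dew,dhn,dhx,dnx,dtw,esw,esx,ewx,ntw] rk=11  ker:etw,hnx,swx
rk∂_2=11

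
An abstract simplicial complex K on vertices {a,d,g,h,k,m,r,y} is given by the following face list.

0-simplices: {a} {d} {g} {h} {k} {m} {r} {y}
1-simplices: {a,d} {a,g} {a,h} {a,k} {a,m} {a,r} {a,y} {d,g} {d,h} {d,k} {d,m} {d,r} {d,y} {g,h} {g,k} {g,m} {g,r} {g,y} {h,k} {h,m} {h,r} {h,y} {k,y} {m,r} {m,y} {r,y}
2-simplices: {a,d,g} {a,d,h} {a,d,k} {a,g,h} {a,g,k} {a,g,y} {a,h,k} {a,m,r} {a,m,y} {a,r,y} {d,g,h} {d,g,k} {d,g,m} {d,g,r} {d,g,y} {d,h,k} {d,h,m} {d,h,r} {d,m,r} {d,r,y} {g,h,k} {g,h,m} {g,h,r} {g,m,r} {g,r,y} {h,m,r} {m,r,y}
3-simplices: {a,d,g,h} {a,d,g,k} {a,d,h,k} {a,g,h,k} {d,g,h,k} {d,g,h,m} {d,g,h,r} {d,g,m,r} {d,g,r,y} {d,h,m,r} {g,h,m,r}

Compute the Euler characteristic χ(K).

χ(K)=-2

n_0=8 n_1=26 n_2=27 n_3=11
χ=+8−26+27−11=-2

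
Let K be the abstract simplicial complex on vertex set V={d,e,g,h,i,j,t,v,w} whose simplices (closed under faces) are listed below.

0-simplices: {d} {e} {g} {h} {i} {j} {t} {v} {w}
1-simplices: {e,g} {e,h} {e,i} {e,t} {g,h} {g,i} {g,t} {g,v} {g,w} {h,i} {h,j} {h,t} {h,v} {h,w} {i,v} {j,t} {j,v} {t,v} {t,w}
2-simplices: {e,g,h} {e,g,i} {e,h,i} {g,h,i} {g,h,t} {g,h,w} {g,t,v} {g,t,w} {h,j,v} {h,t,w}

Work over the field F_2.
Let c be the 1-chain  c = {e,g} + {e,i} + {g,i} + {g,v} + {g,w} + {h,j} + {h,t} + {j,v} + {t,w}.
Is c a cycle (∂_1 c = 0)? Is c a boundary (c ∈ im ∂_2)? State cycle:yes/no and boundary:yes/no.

n_0=9 n_1=19 n_2=10  [Z2]
∂1: piv[eg,eh,ei,et,gv,gw,hj] rk=7  ker:gh,gi,gt,hi,ht,hv,hw,iv,jt,jv,tv,tw
∂2: piv[egh,egi,ehi,ght,ghw,gtv,gtw,hjv] rk=8  ker:ghi,htw
∂1c = 0
c vs im∂2: residual ≠ 0 ⇒ not boundary

cycle:yes boundary:no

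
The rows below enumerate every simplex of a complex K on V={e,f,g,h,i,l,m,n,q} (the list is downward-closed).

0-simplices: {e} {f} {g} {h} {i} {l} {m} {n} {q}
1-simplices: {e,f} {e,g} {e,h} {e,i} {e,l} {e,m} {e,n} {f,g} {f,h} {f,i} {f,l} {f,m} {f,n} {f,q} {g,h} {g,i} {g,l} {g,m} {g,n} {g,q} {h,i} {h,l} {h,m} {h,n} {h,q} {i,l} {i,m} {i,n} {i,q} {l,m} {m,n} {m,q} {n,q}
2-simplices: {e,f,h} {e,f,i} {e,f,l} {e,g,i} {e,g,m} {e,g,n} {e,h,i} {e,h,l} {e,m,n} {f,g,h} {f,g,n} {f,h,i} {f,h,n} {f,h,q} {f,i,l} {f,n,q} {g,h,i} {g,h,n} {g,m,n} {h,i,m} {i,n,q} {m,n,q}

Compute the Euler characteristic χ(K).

χ(K)=-2

n_0=9 n_1=33 n_2=22
χ=+9−33+22=-2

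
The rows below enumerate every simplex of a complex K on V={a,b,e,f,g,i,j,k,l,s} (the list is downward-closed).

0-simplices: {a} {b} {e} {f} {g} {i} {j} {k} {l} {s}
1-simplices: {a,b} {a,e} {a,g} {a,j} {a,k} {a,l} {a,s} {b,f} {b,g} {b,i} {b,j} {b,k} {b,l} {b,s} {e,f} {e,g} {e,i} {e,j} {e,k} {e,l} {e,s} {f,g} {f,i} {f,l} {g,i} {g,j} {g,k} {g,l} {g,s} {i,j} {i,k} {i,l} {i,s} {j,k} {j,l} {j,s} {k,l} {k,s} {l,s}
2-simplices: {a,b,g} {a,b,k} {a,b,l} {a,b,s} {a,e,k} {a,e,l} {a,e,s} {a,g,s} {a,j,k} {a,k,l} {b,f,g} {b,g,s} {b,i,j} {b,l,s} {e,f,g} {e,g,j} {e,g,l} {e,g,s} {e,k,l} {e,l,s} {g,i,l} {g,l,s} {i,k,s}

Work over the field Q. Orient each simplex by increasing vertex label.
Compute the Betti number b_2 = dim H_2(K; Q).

b_2=4

n_0=10 n_1=39 n_2=23  [Q]
∂1: piv[ab,ae,ag,aj,ak,al,as,bf,bi] rk=9  ker:bg,bj,bk,bl,bs,ef,eg,ei,ej,ek,el,es,fg,fi,fl,gi,gj,gk,gl,gs,ij,ik,il,is,jk,jl,js,kl,ks,ls
∂2: piv[abg,abk,abl,abs,aek,ael,aes,ags,ajk,akl,bfg,bij,bls,efg,egj,egl,egs,gil,iks] rk=19  ker:bgs,ekl,els,gls
b_2=(23−19)−0=4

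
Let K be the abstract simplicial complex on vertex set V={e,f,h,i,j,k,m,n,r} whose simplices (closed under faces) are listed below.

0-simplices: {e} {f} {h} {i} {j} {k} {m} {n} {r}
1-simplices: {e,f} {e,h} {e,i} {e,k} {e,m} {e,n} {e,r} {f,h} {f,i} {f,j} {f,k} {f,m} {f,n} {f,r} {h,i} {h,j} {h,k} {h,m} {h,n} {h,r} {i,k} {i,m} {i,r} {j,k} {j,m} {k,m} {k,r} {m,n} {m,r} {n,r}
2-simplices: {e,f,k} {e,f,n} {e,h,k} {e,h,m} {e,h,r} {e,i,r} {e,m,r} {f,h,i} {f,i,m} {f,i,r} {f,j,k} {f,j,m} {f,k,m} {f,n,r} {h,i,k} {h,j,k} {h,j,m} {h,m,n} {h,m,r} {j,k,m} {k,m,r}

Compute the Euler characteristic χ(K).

χ(K)=0

n_0=9 n_1=30 n_2=21
χ=+9−30+21=0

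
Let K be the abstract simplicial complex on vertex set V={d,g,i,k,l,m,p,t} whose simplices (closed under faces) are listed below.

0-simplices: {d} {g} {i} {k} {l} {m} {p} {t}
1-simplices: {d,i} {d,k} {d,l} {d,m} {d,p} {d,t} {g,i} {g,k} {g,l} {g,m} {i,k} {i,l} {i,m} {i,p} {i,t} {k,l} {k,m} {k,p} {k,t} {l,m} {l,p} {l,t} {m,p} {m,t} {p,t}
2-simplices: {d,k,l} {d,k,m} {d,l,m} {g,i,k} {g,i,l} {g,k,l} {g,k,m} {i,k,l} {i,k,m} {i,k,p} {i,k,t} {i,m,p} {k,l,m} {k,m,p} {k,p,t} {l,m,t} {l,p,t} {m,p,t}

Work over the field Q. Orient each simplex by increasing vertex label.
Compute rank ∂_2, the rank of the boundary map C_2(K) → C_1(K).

rank∂_2=15

n_0=8 n_1=25 n_2=18  [Q]
∂1: piv[di,dk,dl,dm,dp,dt,gi] rk=7  ker:gk,gl,gm,ik,il,im,ip,it,kl,km,kp,kt,lm,lp,lt,mp,mt,pt
∂2: piv[dkl,dkm,dlm,gik,gil,gkl,gkm,ikm,ikp,ikt,imp,kpt,lmt,lpt,mpt] rk=15  ker:ikl,klm,kmp
rk∂_2=15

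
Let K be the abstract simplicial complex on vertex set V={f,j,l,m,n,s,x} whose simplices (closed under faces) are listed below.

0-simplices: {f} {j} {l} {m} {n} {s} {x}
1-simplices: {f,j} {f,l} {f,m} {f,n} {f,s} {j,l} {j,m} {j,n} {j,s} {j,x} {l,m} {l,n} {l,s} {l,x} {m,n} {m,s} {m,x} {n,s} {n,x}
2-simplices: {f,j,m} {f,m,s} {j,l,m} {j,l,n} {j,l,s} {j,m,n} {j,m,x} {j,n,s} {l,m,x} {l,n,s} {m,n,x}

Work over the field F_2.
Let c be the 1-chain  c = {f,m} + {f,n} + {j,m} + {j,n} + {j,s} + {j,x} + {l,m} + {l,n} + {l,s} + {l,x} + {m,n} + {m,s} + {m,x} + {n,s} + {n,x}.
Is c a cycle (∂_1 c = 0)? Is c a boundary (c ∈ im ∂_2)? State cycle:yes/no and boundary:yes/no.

n_0=7 n_1=19 n_2=11  [Z2]
∂1: piv[fj,fl,fm,fn,fs,jx] rk=6  ker:jl,jm,jn,js,lm,ln,ls,lx,mn,ms,mx,ns,nx
∂2: piv[fjm,fms,jlm,jln,jls,jmn,jmx,jns,lmx,mnx] rk=10  ker:lns
∂1c = 0
c vs im∂2: residual ≠ 0 ⇒ not boundary

cycle:yes boundary:no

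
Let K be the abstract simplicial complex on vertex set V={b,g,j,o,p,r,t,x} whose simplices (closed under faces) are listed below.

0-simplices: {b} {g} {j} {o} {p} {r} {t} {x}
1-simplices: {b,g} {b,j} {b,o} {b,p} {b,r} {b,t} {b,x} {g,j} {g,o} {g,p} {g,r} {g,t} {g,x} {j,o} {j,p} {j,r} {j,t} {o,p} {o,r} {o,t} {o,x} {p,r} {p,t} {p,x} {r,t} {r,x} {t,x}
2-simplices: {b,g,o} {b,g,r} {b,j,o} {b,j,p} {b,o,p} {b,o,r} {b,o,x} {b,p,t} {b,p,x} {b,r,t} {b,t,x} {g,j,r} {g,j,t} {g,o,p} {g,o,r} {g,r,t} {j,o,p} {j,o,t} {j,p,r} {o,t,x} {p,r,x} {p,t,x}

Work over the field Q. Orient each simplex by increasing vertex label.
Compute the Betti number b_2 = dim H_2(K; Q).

b_2=3

n_0=8 n_1=27 n_2=22  [Q]
∂1: piv[bg,bj,bo,bp,br,bt,bx] rk=7  ker:gj,go,gp,gr,gt,gx,jo,jp,jr,jt,op,or,ot,ox,pr,pt,px,rt,rx,tx
∂2: piv[bgo,bgr,bjo,bjp,bop,bor,box,bpt,bpx,brt,btx,gjr,gjt,gop,grt,jot,jpr,otx,prx] rk=19  ker:gor,jop,ptx
b_2=(22−19)−0=3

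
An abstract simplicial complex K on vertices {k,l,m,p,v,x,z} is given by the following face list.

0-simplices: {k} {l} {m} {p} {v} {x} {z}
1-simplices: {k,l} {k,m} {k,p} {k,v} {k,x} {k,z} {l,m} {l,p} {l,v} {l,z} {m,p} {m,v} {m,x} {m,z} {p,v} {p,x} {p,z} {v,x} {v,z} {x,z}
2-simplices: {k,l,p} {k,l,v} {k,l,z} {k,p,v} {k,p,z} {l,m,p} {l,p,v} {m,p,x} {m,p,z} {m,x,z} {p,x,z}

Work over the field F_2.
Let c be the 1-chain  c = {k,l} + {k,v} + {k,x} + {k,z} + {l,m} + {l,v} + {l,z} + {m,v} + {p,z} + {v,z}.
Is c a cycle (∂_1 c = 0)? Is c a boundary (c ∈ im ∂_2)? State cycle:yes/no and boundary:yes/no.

n_0=7 n_1=20 n_2=11  [Z2]
∂1: piv[kl,km,kp,kv,kx,kz] rk=6  ker:lm,lp,lv,lz,mp,mv,mx,mz,pv,px,pz,vx,vz,xz
∂2: piv[klp,klv,klz,kpv,kpz,lmp,mpx,mpz,mxz] rk=9  ker:lpv,pxz
∂1c = {p} + {x}

cycle:no boundary:no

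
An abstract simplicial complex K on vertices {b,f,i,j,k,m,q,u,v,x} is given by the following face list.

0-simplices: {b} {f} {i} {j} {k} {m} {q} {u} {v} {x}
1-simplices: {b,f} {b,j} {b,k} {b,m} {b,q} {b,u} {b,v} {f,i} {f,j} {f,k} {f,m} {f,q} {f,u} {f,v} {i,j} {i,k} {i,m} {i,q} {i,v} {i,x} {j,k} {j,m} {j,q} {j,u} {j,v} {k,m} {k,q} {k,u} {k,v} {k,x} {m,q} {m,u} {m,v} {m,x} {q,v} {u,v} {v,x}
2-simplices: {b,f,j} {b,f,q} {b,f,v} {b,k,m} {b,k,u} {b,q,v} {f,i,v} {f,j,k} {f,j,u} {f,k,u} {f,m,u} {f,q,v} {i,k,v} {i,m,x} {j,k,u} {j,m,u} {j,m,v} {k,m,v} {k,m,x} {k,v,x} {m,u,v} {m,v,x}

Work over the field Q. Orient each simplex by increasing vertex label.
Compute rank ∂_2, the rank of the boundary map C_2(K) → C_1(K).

rank∂_2=19

n_0=10 n_1=37 n_2=22  [Q]
∂1: piv[bf,bj,bk,bm,bq,bu,bv,fi,ix] rk=9  ker:fj,fk,fm,fq,fu,fv,ij,ik,im,iq,iv,jk,jm,jq,ju,jv,km,kq,ku,kv,kx,mq,mu,mv,mx,qv,uv,vx
∂2: piv[bfj,bfq,bfv,bkm,bku,bqv,fiv,fjk,fju,fku,fmu,ikv,imx,jmu,jmv,kmv,kmx,kvx,muv] rk=19  ker:fqv,jku,mvx
rk∂_2=19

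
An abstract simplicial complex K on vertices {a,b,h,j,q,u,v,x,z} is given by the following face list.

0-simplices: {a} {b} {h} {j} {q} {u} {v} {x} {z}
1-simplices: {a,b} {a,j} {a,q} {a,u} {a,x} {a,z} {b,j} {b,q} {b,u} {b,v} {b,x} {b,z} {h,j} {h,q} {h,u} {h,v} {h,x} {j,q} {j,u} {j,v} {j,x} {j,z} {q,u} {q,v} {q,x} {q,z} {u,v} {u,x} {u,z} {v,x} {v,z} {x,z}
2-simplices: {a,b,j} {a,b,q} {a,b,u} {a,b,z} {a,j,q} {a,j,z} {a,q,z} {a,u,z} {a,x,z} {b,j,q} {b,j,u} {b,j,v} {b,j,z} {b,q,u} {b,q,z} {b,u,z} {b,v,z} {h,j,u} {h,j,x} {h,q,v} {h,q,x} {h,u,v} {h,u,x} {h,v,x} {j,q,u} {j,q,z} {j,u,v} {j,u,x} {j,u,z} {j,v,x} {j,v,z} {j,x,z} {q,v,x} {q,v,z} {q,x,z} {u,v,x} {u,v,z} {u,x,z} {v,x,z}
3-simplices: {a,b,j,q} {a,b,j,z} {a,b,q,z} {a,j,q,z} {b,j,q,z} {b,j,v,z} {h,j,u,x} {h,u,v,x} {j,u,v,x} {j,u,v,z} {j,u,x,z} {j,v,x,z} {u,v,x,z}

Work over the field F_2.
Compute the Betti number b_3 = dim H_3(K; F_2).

n_0=9 n_1=32 n_2=39 n_3=13  [Z2]
∂1: piv[ab,aj,aq,au,ax,az,bv,hj] rk=8  ker:bj,bq,bu,bx,bz,hq,hu,hv,hx,jq,ju,jv,jx,jz,qu,qv,qx,qz,uv,ux,uz,vx,vz,xz
∂2: piv[abj,abq,abu,abz,ajq,ajz,aqz,auz,axz,bju,bjv,bqu,bvz,hju,hjx,hqv,hqx,huv,hux,hvx,juv,jxz,qvz] rk=23  ker:bjq,bjz,bqz,buz,jqu,jqz,jux,juz,jvx,jvz,qvx,qxz,uvx,uvz,uxz,vxz
∂3: piv[abjq,abjz,abqz,ajqz,bjvz,hjux,huvx,juvx,juvz,juxz,jvxz] rk=11  ker:bjqz,uvxz
b_3=(13−11)−0=2

b_3=2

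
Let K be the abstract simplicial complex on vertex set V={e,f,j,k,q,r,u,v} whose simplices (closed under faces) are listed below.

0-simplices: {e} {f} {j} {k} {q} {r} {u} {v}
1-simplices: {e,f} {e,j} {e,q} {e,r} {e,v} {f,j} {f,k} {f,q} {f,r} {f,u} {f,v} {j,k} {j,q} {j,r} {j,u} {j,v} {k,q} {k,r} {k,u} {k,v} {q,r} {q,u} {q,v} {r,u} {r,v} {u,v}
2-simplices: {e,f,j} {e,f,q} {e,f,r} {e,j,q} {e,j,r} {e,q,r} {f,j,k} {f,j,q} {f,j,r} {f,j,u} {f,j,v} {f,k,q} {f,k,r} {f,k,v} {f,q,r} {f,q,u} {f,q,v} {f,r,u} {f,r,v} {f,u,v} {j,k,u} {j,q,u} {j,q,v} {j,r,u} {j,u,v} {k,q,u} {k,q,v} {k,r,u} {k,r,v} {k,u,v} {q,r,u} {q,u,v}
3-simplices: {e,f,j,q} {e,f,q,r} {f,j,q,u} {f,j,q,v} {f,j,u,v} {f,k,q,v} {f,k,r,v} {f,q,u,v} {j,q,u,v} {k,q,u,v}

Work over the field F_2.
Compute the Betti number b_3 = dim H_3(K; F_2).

n_0=8 n_1=26 n_2=32 n_3=10  [Z2]
∂1: piv[ef,ej,eq,er,ev,fk,fu] rk=7  ker:fj,fq,fr,fv,jk,jq,jr,ju,jv,kq,kr,ku,kv,qr,qu,qv,ru,rv,uv
∂2: piv[efj,efq,efr,ejq,ejr,eqr,fjk,fju,fjv,fkq,fkr,fkv,fqu,fqv,fru,frv,fuv,jku] rk=18  ker:fjq,fjr,fqr,jqu,jqv,jru,juv,kqu,kqv,kru,krv,kuv,qru,quv
∂3: piv[efjq,efqr,fjqu,fjqv,fjuv,fkqv,fkrv,fquv,kquv] rk=9  ker:jquv
b_3=(10−9)−0=1

b_3=1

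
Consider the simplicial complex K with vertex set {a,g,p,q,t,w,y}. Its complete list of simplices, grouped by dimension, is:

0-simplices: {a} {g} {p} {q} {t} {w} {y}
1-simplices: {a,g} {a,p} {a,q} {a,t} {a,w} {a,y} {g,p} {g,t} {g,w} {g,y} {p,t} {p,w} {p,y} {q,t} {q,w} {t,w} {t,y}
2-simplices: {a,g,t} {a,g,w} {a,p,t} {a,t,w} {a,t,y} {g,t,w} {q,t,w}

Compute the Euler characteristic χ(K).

χ(K)=-3

n_0=7 n_1=17 n_2=7
χ=+7−17+7=-3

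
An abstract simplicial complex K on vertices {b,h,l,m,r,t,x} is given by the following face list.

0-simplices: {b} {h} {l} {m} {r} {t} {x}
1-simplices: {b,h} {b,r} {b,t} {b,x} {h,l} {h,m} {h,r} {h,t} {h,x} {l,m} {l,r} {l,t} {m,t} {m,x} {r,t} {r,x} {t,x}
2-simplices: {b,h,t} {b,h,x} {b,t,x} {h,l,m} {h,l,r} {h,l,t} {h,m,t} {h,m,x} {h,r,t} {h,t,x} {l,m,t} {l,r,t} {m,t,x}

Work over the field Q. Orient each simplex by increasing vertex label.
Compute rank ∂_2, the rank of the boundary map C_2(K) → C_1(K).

rank∂_2=9

n_0=7 n_1=17 n_2=13  [Q]
∂1: piv[bh,br,bt,bx,hl,hm] rk=6  ker:hr,ht,hx,lm,lr,lt,mt,mx,rt,rx,tx
∂2: piv[bht,bhx,btx,hlm,hlr,hlt,hmt,hmx,hrt] rk=9  ker:htx,lmt,lrt,mtx
rk∂_2=9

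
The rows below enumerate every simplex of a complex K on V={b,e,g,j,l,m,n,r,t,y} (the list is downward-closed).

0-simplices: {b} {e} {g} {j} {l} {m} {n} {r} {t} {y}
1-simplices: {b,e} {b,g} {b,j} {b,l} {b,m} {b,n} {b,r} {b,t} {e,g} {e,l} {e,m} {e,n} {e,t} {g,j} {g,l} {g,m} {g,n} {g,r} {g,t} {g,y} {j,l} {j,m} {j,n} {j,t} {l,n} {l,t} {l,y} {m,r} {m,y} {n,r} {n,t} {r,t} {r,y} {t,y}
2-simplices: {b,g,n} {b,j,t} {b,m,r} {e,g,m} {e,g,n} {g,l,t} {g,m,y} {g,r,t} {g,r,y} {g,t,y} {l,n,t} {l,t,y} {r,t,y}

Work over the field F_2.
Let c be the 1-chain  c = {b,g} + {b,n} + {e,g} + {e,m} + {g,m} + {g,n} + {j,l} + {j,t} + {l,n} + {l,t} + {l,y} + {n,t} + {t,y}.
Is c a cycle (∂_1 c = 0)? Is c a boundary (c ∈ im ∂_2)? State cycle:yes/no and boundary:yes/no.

n_0=10 n_1=34 n_2=13  [Z2]
∂1: piv[be,bg,bj,bl,bm,bn,br,bt,gy] rk=9  ker:eg,el,em,en,et,gj,gl,gm,gn,gr,gt,jl,jm,jn,jt,ln,lt,ly,mr,my,nr,nt,rt,ry,ty
∂2: piv[bgn,bjt,bmr,egm,egn,glt,gmy,grt,gry,gty,lnt,lty] rk=12  ker:rty
∂1c = 0
c vs im∂2: residual ≠ 0 ⇒ not boundary

cycle:yes boundary:no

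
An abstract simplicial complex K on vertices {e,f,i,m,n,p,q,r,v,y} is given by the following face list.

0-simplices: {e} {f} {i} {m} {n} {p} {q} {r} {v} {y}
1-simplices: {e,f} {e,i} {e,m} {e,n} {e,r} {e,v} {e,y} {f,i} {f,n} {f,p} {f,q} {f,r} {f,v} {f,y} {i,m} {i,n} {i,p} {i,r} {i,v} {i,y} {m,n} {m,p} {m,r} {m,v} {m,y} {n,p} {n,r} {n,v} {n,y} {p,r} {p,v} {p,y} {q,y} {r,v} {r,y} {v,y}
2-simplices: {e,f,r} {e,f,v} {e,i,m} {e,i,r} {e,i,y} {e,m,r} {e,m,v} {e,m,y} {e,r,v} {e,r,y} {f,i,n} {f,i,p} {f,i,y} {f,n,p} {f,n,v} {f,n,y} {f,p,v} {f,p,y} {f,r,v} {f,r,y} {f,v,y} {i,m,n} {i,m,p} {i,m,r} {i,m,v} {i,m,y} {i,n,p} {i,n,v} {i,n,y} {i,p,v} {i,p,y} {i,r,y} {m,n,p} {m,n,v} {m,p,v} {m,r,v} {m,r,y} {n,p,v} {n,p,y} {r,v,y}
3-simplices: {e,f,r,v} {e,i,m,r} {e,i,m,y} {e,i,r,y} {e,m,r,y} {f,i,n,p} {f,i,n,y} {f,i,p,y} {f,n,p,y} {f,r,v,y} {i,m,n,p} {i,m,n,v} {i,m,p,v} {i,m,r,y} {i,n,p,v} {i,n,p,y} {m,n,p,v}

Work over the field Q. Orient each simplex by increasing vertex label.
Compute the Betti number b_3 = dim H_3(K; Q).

n_0=10 n_1=36 n_2=40 n_3=17  [Q]
∂1: piv[ef,ei,em,en,er,ev,ey,fp,fq] rk=9  ker:fi,fn,fr,fv,fy,im,in,ip,ir,iv,iy,mn,mp,mr,mv,my,np,nr,nv,ny,pr,pv,py,qy,rv,ry,vy
∂2: piv[efr,efv,eim,eir,eiy,emr,emv,emy,erv,ery,fin,fip,fiy,fnp,fnv,fny,fpv,fpy,fry,fvy,imn,imp,imv] rk=23  ker:frv,imr,imy,inp,inv,iny,ipv,ipy,iry,mnp,mnv,mpv,mrv,mry,npv,npy,rvy
∂3: piv[efrv,eimr,eimy,eiry,emry,finp,finy,fipy,fnpy,frvy,imnp,imnv,impv,inpv] rk=14  ker:imry,inpy,mnpv
b_3=(17−14)−0=3

b_3=3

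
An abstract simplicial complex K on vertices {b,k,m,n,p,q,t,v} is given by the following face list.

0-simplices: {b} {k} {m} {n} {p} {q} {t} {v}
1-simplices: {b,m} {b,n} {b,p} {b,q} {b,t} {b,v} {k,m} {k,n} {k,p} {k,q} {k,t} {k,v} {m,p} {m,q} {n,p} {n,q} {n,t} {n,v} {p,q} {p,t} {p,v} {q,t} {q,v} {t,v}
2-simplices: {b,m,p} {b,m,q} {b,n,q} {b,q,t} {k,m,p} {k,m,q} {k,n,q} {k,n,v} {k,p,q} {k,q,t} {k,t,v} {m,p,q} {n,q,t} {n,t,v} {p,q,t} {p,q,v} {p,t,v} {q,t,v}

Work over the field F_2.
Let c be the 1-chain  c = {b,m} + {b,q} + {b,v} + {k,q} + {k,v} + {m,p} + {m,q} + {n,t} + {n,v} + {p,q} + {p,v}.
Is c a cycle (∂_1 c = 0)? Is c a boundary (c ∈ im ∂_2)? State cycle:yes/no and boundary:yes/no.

cycle:no boundary:no

n_0=8 n_1=24 n_2=18  [Z2]
∂1: piv[bm,bn,bp,bq,bt,bv,km] rk=7  ker:kn,kp,kq,kt,kv,mp,mq,np,nq,nt,nv,pq,pt,pv,qt,qv,tv
∂2: piv[bmp,bmq,bnq,bqt,kmp,kmq,knq,knv,kpq,kqt,ktv,nqt,pqt,pqv,ptv] rk=15  ker:mpq,ntv,qtv
∂1c = {b} + {m} + {p} + {t}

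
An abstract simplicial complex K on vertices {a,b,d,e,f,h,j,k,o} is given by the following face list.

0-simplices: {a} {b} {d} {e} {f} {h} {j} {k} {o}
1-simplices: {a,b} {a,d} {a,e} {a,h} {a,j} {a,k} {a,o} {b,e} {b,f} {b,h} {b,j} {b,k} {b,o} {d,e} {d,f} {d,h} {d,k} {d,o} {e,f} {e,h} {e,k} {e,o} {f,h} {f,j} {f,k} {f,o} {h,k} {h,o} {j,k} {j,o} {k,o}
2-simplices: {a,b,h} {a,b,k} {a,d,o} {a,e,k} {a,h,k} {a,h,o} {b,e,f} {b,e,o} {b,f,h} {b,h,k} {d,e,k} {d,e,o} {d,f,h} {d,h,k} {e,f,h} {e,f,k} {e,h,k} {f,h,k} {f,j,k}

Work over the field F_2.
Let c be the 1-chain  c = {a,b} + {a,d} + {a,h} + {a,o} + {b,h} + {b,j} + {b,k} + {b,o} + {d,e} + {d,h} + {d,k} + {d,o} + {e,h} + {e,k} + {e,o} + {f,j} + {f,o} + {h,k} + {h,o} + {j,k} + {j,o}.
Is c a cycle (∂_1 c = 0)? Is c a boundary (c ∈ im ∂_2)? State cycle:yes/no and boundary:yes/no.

n_0=9 n_1=31 n_2=19  [Z2]
∂1: piv[ab,ad,ae,ah,aj,ak,ao,bf] rk=8  ker:be,bh,bj,bk,bo,de,df,dh,dk,do,ef,eh,ek,eo,fh,fj,fk,fo,hk,ho,jk,jo,ko
∂2: piv[abh,abk,ado,aek,ahk,aho,bef,beo,bfh,dek,deo,dfh,dhk,efh,efk,ehk,fjk] rk=17  ker:bhk,fhk
∂1c = {b} + {d} + {k} + {o}

cycle:no boundary:no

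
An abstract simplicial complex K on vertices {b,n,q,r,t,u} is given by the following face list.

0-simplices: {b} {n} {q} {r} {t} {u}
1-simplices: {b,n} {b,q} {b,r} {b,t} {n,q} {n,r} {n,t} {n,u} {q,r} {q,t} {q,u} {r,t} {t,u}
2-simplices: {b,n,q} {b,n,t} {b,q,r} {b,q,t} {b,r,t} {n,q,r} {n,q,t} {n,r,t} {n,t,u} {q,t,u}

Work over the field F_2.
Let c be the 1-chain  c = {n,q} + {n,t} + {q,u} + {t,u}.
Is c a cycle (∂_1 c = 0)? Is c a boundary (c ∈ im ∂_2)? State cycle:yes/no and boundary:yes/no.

n_0=6 n_1=13 n_2=10  [Z2]
∂1: piv[bn,bq,br,bt,nu] rk=5  ker:nq,nr,nt,qr,qt,qu,rt,tu
∂2: piv[bnq,bnt,bqr,bqt,brt,nqr,ntu,qtu] rk=8  ker:nqt,nrt
∂1c = 0
c vs im∂2: reduces to 0 ⇒ boundary

cycle:yes boundary:yes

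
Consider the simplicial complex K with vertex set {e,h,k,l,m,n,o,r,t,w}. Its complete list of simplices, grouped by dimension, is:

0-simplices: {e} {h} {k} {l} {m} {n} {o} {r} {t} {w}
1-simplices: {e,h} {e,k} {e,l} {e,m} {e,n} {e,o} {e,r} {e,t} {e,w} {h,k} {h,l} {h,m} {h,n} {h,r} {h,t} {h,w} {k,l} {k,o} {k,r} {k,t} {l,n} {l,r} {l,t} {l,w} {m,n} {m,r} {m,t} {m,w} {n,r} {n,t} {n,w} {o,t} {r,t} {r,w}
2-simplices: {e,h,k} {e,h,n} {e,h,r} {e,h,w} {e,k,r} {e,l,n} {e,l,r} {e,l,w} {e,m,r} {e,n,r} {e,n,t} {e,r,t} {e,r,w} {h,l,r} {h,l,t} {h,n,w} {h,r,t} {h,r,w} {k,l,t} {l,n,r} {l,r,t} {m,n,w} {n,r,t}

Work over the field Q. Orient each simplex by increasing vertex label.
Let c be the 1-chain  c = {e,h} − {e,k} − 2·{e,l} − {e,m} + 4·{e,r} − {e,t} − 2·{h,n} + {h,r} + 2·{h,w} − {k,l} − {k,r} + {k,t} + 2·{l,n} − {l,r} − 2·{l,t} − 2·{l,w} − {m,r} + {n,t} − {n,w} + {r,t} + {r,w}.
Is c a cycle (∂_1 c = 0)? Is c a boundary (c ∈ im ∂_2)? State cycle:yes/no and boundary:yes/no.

cycle:yes boundary:yes

n_0=10 n_1=34 n_2=23  [Q]
∂1: piv[eh,ek,el,em,en,eo,er,et,ew] rk=9  ker:hk,hl,hm,hn,hr,ht,hw,kl,ko,kr,kt,ln,lr,lt,lw,mn,mr,mt,mw,nr,nt,nw,ot,rt,rw
∂2: piv[ehk,ehn,ehr,ehw,ekr,eln,elr,elw,emr,enr,ent,ert,erw,hlr,hlt,hnw,hrt,klt,mnw] rk=19  ker:hrw,lnr,lrt,nrt
∂1c = 0
c vs im∂2: reduces to 0 ⇒ boundary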